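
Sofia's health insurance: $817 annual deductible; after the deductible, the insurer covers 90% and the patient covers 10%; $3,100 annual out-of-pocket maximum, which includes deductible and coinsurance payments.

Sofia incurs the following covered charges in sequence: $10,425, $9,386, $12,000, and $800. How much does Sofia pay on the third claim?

#1 ($10,425): deductible takes $817, $9,608 remains; coinsurance $9,608 × 10% = $960.80. Patient pays $1,777.80; OOP now $1,777.80.
#2 ($9,386): deductible already satisfied, so patient's share is 10% × $9,386 = $938.60. Patient owes $938.60 (running OOP $2,716.40).
#3 ($12,000): deductible met; 10% of $12,000 = $1,200. That would push OOP to $3,916.40, over the $3,100 cap, so patient pays $3,100 − $2,716.40 = $383.60.

$383.60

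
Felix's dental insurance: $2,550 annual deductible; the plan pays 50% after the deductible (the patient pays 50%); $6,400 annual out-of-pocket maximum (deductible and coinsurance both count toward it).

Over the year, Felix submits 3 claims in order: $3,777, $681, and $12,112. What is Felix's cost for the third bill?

Claim 1 — $3,777: $2,550 to deductible, leaving $1,227; coinsurance $1,227 × 50% = $613.50. Patient pays $3,163.50; OOP now $3,163.50.
Claim 2 — $681: 50% coinsurance on $681 = $340.50. Patient owes $340.50 (running OOP $3,504).
Claim 3 — $12,112: deductible met; 50% of $12,112 = $6,056. That would push OOP to $9,560, over the $6,400 cap, so patient pays $6,400 − $3,504 = $2,896.

$2,896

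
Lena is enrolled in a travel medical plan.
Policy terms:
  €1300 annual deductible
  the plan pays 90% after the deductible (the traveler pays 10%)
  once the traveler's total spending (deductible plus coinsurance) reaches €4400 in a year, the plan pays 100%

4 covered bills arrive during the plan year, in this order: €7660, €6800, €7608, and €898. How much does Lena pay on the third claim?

€760.80

Claim 1 (€7660): €1300 finishes the deductible; €6360 goes to coinsurance; coinsurance €6360 × 10% = €636. Traveler owes €1936 (running OOP €1936).
Claim 2 (€6800): 10% coinsurance on €6800 = €680. Traveler owes €680 (running OOP €2616).
Claim 3 (€7608): deductible met; 10% of €7608 = €760.80. Traveler owes €760.80 (running OOP €3376.80).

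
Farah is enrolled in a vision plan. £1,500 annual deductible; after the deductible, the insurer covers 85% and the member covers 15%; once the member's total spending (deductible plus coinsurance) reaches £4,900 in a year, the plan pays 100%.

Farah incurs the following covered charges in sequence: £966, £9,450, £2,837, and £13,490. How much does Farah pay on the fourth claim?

£1,637.05

Claim 1 — £966: entire amount goes to the deductible. Member pays £966; OOP now £966.
Claim 2 — £9,450: £534 to deductible, leaving £8,916; 15% of £8,916 = £1,337.40. Member owes £1,871.40 (running OOP £2,837.40).
Claim 3 — £2,837: 15% coinsurance on £2,837 = £425.55. Member pays £425.55; OOP now £3,262.95.
Claim 4 — £13,490: deductible already satisfied, so member's share is 15% × £13,490 = £2,023.50. That would push OOP to £5,286.45, over the £4,900 cap, so member pays £4,900 − £3,262.95 = £1,637.05.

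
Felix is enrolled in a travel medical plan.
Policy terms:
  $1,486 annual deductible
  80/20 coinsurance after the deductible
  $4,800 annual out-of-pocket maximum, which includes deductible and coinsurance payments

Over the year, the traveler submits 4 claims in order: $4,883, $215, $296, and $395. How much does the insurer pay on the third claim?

#1 ($4,883): deductible takes $1,486, $3,397 remains; coinsurance $3,397 × 20% = $679.40. Traveler owes $2,165.40 (running OOP $2,165.40). Plan pays $4,883 − $2,165.40 = $2,717.60.
#2 ($215): deductible met; 20% of $215 = $43. Cost to traveler: $43. OOP to date $2,208.40. Plan pays $215 − $43 = $172.
#3 ($296): 20% coinsurance on $296 = $59.20. Traveler owes $59.20 (running OOP $2,267.60). Plan pays $296 − $59.20 = $236.80.

$236.80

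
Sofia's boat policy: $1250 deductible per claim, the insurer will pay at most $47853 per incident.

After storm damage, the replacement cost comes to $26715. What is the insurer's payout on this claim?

$25465

Less the $1250 deductible: $26715 − $1250 = $25465.
$25465 is within the $47853 limit, so the insurer pays $25465.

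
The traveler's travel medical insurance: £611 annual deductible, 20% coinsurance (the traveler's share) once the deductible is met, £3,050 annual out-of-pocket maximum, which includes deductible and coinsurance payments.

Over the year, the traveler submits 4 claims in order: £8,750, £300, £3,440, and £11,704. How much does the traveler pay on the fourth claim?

Claim 1 (£8,750): deductible takes £611, £8,139 remains; traveler's 20% is £1,627.80. Cost to traveler: £2,238.80. OOP to date £2,238.80.
Claim 2 (£300): 20% coinsurance on £300 = £60. Traveler pays £60; OOP now £2,298.80.
Claim 3 (£3,440): deductible met; 20% of £3,440 = £688. Traveler pays £688; OOP now £2,986.80.
Claim 4 (£11,704): deductible met; 20% of £11,704 = £2,340.80. That would push OOP to £5,327.60, over the £3,050 cap, so traveler pays £3,050 − £2,986.80 = £63.20.

£63.20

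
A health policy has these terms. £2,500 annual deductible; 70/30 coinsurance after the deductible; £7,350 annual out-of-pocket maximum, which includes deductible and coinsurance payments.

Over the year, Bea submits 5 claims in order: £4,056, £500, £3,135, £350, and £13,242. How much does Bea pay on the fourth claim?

£105

Bill 1, £4,056: £2,500 to deductible, leaving £1,556; 30% of £1,556 = £466.80. Patient owes £2,966.80 (running OOP £2,966.80).
Bill 2, £500: 30% coinsurance on £500 = £150. Patient pays £150; OOP now £3,116.80.
Bill 3, £3,135: 30% coinsurance on £3,135 = £940.50. Patient pays £940.50; OOP now £4,057.30.
Bill 4, £350: deductible met; 30% of £350 = £105. Patient owes £105 (running OOP £4,162.30).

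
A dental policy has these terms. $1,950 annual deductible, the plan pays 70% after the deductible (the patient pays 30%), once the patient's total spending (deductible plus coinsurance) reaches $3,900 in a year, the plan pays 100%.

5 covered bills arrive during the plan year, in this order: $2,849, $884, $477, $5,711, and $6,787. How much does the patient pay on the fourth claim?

$1,272

Bill 1, $2,849: deductible takes $1,950, $899 remains; 30% of $899 = $269.70. Patient owes $2,219.70 (running OOP $2,219.70).
Bill 2, $884: deductible already satisfied, so patient's share is 30% × $884 = $265.20. Cost to patient: $265.20. OOP to date $2,484.90.
Bill 3, $477: deductible already satisfied, so patient's share is 30% × $477 = $143.10. Cost to patient: $143.10. OOP to date $2,628.
Bill 4, $5,711: deductible already satisfied, so patient's share is 30% × $5,711 = $1,713.30. Adding that to $2,628 gives $4,341.30, past the $3,900 cap; patient pays only $3,900 − $2,628 = $1,272.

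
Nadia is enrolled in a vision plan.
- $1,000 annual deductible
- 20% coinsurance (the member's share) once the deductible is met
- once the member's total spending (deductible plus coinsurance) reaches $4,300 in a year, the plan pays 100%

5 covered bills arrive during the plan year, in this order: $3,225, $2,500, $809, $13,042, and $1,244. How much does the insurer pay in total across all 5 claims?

Claim 1 — $3,225: $1,000 to deductible, leaving $2,225; coinsurance $2,225 × 20% = $445. Cost to member: $1,445. OOP to date $1,445. Insurer: $3,225 − $1,445 = $1,780.
Claim 2 — $2,500: 20% coinsurance on $2,500 = $500. Member pays $500; OOP now $1,945. Insurer: $2,500 − $500 = $2,000.
Claim 3 — $809: deductible met; 20% of $809 = $161.80. Cost to member: $161.80. OOP to date $2,106.80. Insurer: $809 − $161.80 = $647.20.
Claim 4 — $13,042: deductible already satisfied, so member's share is 20% × $13,042 = $2,608.40. That would push OOP to $4,715.20, over the $4,300 cap, so member pays $4,300 − $2,106.80 = $2,193.20. Plan pays $13,042 − $2,193.20 = $10,848.80.
Claim 5 — $1,244: deductible met; 20% of $1,244 = $248.80. OOP would hit $4,548.80 > $4,300, so the cap limits the member to $4,300 − $4,300 = $0. Insurer: $1,244 − $0 = $1,244.
Insurer total: $1,780 + $2,000 + $647.20 + $10,848.80 + $1,244 = $16,520.

$16,520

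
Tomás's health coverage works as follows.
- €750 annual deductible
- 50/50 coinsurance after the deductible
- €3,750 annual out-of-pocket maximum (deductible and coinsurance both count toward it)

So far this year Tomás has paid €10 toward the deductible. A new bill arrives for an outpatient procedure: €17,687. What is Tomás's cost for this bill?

Deductible still to meet: €750 − €10 = €740.
That leaves €17,687 − €740 = €16,947 for coinsurance.
50% of €16,947 = €8,473.50 falls to the patient.
Patient responsibility before any cap: €740 + €8,473.50 = €9,213.50.
Year-to-date out-of-pocket would reach €10 + €9,213.50 = €9,223.50, above the €3,750 maximum, so the patient pays only €3,750 − €10 = €3,740.

€3,740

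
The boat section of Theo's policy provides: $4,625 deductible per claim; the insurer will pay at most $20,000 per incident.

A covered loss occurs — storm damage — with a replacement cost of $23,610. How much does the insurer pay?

After the deductible, $23,610 − $4,625 = $18,985 remains.
That's under the $20,000 cap, so the insurer reimburses the full $18,985.

$18,985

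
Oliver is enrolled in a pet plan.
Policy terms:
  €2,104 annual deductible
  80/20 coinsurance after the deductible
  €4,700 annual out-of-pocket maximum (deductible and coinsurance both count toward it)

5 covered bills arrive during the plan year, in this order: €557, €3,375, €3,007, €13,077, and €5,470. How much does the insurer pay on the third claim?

€2,405.60

#1 (€557): fully absorbed by the deductible. Owner pays €557; OOP now €557. Plan pays €557 − €557 = €0.
#2 (€3,375): deductible takes €1,547, €1,828 remains; 20% of €1,828 = €365.60. Owner owes €1,912.60 (running OOP €2,469.60). Plan pays €3,375 − €1,912.60 = €1,462.40.
#3 (€3,007): deductible met; 20% of €3,007 = €601.40. Owner pays €601.40; OOP now €3,071. Plan pays €3,007 − €601.40 = €2,405.60.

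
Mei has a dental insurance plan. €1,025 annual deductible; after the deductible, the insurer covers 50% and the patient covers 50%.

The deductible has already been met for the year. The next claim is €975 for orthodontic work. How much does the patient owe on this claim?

The deductible is already satisfied, so the full bill goes to coinsurance.
50% of €975 = €487.50 falls to the patient.

€487.50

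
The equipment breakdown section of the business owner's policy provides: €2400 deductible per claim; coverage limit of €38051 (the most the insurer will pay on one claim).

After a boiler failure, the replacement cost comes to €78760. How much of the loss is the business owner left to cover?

Less the €2400 deductible: €78760 − €2400 = €76360.
Since €76360 > €38051, the payout is capped at €38051.
The business owner bears the rest of the original loss: €78760 − €38051 = €40709.

€40709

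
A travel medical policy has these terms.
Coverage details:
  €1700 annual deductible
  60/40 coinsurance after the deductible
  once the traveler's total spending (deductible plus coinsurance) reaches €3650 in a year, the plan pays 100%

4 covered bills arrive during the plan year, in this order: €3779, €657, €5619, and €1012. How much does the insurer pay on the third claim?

Claim 1 (€3779): €1700 finishes the deductible; €2079 goes to coinsurance; coinsurance €2079 × 40% = €831.60. Traveler owes €2531.60 (running OOP €2531.60). Plan pays €3779 − €2531.60 = €1247.40.
Claim 2 (€657): deductible met; 40% of €657 = €262.80. Cost to traveler: €262.80. OOP to date €2794.40. Insurer: €657 − €262.80 = €394.20.
Claim 3 (€5619): deductible already satisfied, so traveler's share is 40% × €5619 = €2247.60. OOP would hit €5042 > €3650, so the cap limits the traveler to €3650 − €2794.40 = €855.60. Plan pays €5619 − €855.60 = €4763.40.

€4763.40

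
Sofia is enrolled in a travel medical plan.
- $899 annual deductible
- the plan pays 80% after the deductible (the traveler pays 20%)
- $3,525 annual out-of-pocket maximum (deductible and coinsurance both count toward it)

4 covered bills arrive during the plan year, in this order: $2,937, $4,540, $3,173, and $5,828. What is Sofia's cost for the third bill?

Claim 1 — $2,937: $899 to deductible, leaving $2,038; coinsurance $2,038 × 20% = $407.60. Traveler pays $1,306.60; OOP now $1,306.60.
Claim 2 — $4,540: deductible already satisfied, so traveler's share is 20% × $4,540 = $908. Cost to traveler: $908. OOP to date $2,214.60.
Claim 3 — $3,173: 20% coinsurance on $3,173 = $634.60. Traveler owes $634.60 (running OOP $2,849.20).

$634.60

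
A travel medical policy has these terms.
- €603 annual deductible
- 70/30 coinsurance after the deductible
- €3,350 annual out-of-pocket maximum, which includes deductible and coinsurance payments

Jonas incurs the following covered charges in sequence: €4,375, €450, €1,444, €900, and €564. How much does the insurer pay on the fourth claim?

Claim 1 (€4,375): €603 to deductible, leaving €3,772; traveler's 30% is €1,131.60. Traveler owes €1,734.60 (running OOP €1,734.60). Plan pays €4,375 − €1,734.60 = €2,640.40.
Claim 2 (€450): 30% coinsurance on €450 = €135. Cost to traveler: €135. OOP to date €1,869.60. Plan pays €450 − €135 = €315.
Claim 3 (€1,444): deductible already satisfied, so traveler's share is 30% × €1,444 = €433.20. Cost to traveler: €433.20. OOP to date €2,302.80. Plan pays €1,444 − €433.20 = €1,010.80.
Claim 4 (€900): deductible met; 30% of €900 = €270. Traveler pays €270; OOP now €2,572.80. Plan pays €900 − €270 = €630.

€630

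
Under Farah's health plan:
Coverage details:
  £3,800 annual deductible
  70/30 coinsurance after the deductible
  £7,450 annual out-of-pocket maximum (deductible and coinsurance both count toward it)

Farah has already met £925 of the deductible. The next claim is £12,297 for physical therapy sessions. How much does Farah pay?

Deductible still to meet: £3,800 − £925 = £2,875.
That leaves £12,297 − £2,875 = £9,422 for coinsurance.
Coinsurance: £9,422 × 30% = £2,826.60.
Patient responsibility before any cap: £2,875 + £2,826.60 = £5,701.60.
Cumulative spending £925 + £5,701.60 = £6,626.60 stays under the £7,450 maximum.

£5,701.60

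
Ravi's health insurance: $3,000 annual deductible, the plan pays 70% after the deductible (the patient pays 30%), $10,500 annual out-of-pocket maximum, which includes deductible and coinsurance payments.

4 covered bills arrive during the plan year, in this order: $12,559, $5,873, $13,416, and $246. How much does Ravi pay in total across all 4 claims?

Claim 1 ($12,559): deductible takes $3,000, $9,559 remains; patient's 30% is $2,867.70. Patient pays $5,867.70; OOP now $5,867.70.
Claim 2 ($5,873): 30% coinsurance on $5,873 = $1,761.90. Patient owes $1,761.90 (running OOP $7,629.60).
Claim 3 ($13,416): deductible met; 30% of $13,416 = $4,024.80. OOP would hit $11,654.40 > $10,500, so the cap limits the patient to $10,500 − $7,629.60 = $2,870.40.
Claim 4 ($246): 30% coinsurance on $246 = $73.80. That would push OOP to $10,573.80, over the $10,500 cap, so patient pays $10,500 − $10,500 = $0.
Summing the patient's payments: $5,867.70 + $1,761.90 + $2,870.40 + $0 = $10,500.

$10,500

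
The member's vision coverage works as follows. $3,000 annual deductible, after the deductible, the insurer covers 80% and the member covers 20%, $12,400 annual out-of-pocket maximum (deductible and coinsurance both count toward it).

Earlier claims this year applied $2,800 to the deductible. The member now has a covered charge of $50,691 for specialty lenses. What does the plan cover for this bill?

$41,091

Remaining deductible: $3,000 − $2,800 = $200.
After the $200 deductible portion, $50,691 − $200 = $50,491 is subject to coinsurance.
Member's 20% share of $50,491 is $10,098.20.
That puts the member's cost at $200 + $10,098.20 = $10,298.20 before any cap.
Year-to-date out-of-pocket would reach $2,800 + $10,298.20 = $13,098.20, above the $12,400 maximum, so the member pays only $12,400 − $2,800 = $9,600.
Insurer pays the balance: $50,691 − $9,600 = $41,091.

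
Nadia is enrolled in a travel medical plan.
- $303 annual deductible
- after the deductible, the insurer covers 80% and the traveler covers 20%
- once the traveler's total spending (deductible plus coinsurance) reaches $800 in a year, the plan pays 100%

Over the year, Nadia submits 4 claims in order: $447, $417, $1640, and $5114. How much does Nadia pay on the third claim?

$328

Bill 1, $447: $303 finishes the deductible; $144 goes to coinsurance; traveler's 20% is $28.80. Traveler pays $331.80; OOP now $331.80.
Bill 2, $417: deductible met; 20% of $417 = $83.40. Cost to traveler: $83.40. OOP to date $415.20.
Bill 3, $1640: deductible met; 20% of $1640 = $328. Traveler owes $328 (running OOP $743.20).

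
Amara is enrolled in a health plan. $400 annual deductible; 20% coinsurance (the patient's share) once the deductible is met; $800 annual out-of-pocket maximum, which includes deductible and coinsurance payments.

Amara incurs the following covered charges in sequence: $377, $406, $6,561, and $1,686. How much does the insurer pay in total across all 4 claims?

$8,230

Claim 1 ($377): entire amount goes to the deductible. Patient owes $377 (running OOP $377). Plan pays $377 − $377 = $0.
Claim 2 ($406): $23 to deductible, leaving $383; coinsurance $383 × 20% = $76.60. Cost to patient: $99.60. OOP to date $476.60. Insurer: $406 − $99.60 = $306.40.
Claim 3 ($6,561): 20% coinsurance on $6,561 = $1,312.20. That would push OOP to $1,788.80, over the $800 cap, so patient pays $800 − $476.60 = $323.40. Plan pays $6,561 − $323.40 = $6,237.60.
Claim 4 ($1,686): deductible met; 20% of $1,686 = $337.20. That would push OOP to $1,137.20, over the $800 cap, so patient pays $800 − $800 = $0. Insurer: $1,686 − $0 = $1,686.
Insurer total = bills − patient's total = $9,030 − $800 = $8,230.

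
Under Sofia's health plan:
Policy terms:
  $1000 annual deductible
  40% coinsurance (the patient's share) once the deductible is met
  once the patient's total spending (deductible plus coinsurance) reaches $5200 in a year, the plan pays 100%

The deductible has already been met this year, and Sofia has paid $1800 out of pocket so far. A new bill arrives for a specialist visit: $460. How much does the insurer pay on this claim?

$276

The deductible is already satisfied, so the full bill goes to coinsurance.
40% of $460 = $184 falls to the patient.
Total out-of-pocket so far would be $1800 + $184 = $1984, below the $5200 cap — no reduction.
Insurer pays the balance: $460 − $184 = $276.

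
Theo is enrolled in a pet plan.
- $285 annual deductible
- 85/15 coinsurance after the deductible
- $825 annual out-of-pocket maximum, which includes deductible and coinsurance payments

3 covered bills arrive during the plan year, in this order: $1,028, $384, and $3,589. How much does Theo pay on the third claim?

#1 ($1,028): $285 finishes the deductible; $743 goes to coinsurance; 15% of $743 = $111.45. Owner owes $396.45 (running OOP $396.45).
#2 ($384): deductible met; 15% of $384 = $57.60. Owner pays $57.60; OOP now $454.05.
#3 ($3,589): deductible already satisfied, so owner's share is 15% × $3,589 = $538.35. Adding that to $454.05 gives $992.40, past the $825 cap; owner pays only $825 − $454.05 = $370.95.

$370.95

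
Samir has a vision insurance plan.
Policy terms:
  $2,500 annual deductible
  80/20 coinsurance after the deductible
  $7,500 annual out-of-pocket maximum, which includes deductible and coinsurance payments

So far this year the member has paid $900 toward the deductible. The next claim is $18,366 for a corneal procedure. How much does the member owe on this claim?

$4,953.20

$900 of the $2,500 deductible is already met, leaving $1,600.
That leaves $18,366 − $1,600 = $16,766 for coinsurance.
20% of $16,766 = $3,353.20 falls to the member.
Member responsibility before any cap: $1,600 + $3,353.20 = $4,953.20.
Cumulative spending $900 + $4,953.20 = $5,853.20 stays under the $7,500 maximum.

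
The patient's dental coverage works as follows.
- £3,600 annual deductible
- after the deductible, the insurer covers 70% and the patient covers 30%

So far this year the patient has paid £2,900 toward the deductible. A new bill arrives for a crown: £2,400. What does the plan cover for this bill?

£1,190

Remaining deductible: £3,600 − £2,900 = £700.
After the £700 deductible portion, £2,400 − £700 = £1,700 is subject to coinsurance.
30% of £1,700 = £510 falls to the patient.
That puts the patient's cost at £700 + £510 = £1,210.
Insurer pays the balance: £2,400 − £1,210 = £1,190.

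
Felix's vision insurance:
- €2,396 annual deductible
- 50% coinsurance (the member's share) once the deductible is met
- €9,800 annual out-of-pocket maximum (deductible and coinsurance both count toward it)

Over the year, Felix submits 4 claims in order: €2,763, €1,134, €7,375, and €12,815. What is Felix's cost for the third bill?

#1 (€2,763): €2,396 to deductible, leaving €367; member's 50% is €183.50. Cost to member: €2,579.50. OOP to date €2,579.50.
#2 (€1,134): deductible already satisfied, so member's share is 50% × €1,134 = €567. Cost to member: €567. OOP to date €3,146.50.
#3 (€7,375): deductible met; 50% of €7,375 = €3,687.50. Member pays €3,687.50; OOP now €6,834.

€3,687.50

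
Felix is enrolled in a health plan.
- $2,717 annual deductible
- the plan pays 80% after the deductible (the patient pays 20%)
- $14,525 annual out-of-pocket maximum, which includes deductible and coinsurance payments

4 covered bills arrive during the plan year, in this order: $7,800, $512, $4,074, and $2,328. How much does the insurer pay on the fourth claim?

$1,862.40

#1 ($7,800): deductible takes $2,717, $5,083 remains; coinsurance $5,083 × 20% = $1,016.60. Cost to patient: $3,733.60. OOP to date $3,733.60. Insurer: $7,800 − $3,733.60 = $4,066.40.
#2 ($512): 20% coinsurance on $512 = $102.40. Patient owes $102.40 (running OOP $3,836). Insurer: $512 − $102.40 = $409.60.
#3 ($4,074): 20% coinsurance on $4,074 = $814.80. Cost to patient: $814.80. OOP to date $4,650.80. Plan pays $4,074 − $814.80 = $3,259.20.
#4 ($2,328): deductible already satisfied, so patient's share is 20% × $2,328 = $465.60. Patient pays $465.60; OOP now $5,116.40. Insurer: $2,328 − $465.60 = $1,862.40.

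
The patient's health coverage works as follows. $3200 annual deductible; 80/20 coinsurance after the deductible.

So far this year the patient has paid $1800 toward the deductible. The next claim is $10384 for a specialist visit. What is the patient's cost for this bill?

Deductible still to meet: $3200 − $1800 = $1400.
That leaves $10384 − $1400 = $8984 for coinsurance.
Coinsurance: $8984 × 20% = $1796.80.
Patient responsibility: $1400 + $1796.80 = $3196.80.

$3196.80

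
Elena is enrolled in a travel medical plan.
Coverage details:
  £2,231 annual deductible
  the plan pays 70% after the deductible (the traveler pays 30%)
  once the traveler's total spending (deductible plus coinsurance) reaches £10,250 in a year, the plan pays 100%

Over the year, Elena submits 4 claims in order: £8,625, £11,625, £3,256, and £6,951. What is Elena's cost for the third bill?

Claim 1 — £8,625: deductible takes £2,231, £6,394 remains; 30% of £6,394 = £1,918.20. Traveler pays £4,149.20; OOP now £4,149.20.
Claim 2 — £11,625: deductible already satisfied, so traveler's share is 30% × £11,625 = £3,487.50. Traveler owes £3,487.50 (running OOP £7,636.70).
Claim 3 — £3,256: deductible already satisfied, so traveler's share is 30% × £3,256 = £976.80. Traveler pays £976.80; OOP now £8,613.50.

£976.80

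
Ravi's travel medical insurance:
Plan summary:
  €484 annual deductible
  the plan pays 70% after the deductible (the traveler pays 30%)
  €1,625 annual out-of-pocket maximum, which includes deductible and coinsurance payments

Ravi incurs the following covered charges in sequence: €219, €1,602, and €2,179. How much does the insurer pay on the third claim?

Bill 1, €219: all of it applies to the deductible. Traveler pays €219; OOP now €219. Insurer: €219 − €219 = €0.
Bill 2, €1,602: €265 to deductible, leaving €1,337; coinsurance €1,337 × 30% = €401.10. Cost to traveler: €666.10. OOP to date €885.10. Plan pays €1,602 − €666.10 = €935.90.
Bill 3, €2,179: deductible met; 30% of €2,179 = €653.70. Cost to traveler: €653.70. OOP to date €1,538.80. Insurer: €2,179 − €653.70 = €1,525.30.

€1,525.30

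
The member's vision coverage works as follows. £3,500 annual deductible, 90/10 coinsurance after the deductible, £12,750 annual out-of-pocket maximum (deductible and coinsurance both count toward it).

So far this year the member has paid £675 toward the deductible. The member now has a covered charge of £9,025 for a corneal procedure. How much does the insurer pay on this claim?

£5,580

Deductible still to meet: £3,500 − £675 = £2,825.
That leaves £9,025 − £2,825 = £6,200 for coinsurance.
Member's 10% share of £6,200 is £620.
Member responsibility before any cap: £2,825 + £620 = £3,445.
Total out-of-pocket so far would be £675 + £3,445 = £4,120, below the £12,750 cap — no reduction.
The plan picks up £9,025 − £3,445 = £5,580.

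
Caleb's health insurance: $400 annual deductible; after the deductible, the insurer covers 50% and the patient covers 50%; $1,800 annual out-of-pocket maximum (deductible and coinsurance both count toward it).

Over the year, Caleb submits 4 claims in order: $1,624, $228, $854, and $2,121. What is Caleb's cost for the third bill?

$427

#1 ($1,624): $400 to deductible, leaving $1,224; patient's 50% is $612. Patient owes $1,012 (running OOP $1,012).
#2 ($228): deductible already satisfied, so patient's share is 50% × $228 = $114. Cost to patient: $114. OOP to date $1,126.
#3 ($854): deductible already satisfied, so patient's share is 50% × $854 = $427. Patient owes $427 (running OOP $1,553).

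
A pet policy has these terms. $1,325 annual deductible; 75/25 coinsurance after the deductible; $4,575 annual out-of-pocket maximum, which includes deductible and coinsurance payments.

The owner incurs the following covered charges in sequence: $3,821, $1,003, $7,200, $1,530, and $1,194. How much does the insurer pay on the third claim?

#1 ($3,821): $1,325 to deductible, leaving $2,496; owner's 25% is $624. Owner pays $1,949; OOP now $1,949. Plan pays $3,821 − $1,949 = $1,872.
#2 ($1,003): deductible already satisfied, so owner's share is 25% × $1,003 = $250.75. Owner owes $250.75 (running OOP $2,199.75). Insurer: $1,003 − $250.75 = $752.25.
#3 ($7,200): deductible already satisfied, so owner's share is 25% × $7,200 = $1,800. Owner owes $1,800 (running OOP $3,999.75). Plan pays $7,200 − $1,800 = $5,400.

$5,400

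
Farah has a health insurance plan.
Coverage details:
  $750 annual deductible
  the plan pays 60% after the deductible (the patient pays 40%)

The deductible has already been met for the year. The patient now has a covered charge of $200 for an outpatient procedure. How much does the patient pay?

$80

The deductible is already satisfied, so the full bill goes to coinsurance.
40% of $200 = $80 falls to the patient.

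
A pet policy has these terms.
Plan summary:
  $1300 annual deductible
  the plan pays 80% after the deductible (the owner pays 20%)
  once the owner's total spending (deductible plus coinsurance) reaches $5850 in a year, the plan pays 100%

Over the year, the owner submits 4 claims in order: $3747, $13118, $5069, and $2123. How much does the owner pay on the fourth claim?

Claim 1 ($3747): $1300 finishes the deductible; $2447 goes to coinsurance; owner's 20% is $489.40. Owner owes $1789.40 (running OOP $1789.40).
Claim 2 ($13118): 20% coinsurance on $13118 = $2623.60. Cost to owner: $2623.60. OOP to date $4413.
Claim 3 ($5069): 20% coinsurance on $5069 = $1013.80. Owner owes $1013.80 (running OOP $5426.80).
Claim 4 ($2123): deductible already satisfied, so owner's share is 20% × $2123 = $424.60. OOP would hit $5851.40 > $5850, so the cap limits the owner to $5850 − $5426.80 = $423.20.

$423.20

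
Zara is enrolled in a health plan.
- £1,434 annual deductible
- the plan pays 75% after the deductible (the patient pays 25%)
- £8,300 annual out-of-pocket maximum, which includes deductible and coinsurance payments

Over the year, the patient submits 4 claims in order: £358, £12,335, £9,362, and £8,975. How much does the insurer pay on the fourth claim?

Bill 1, £358: all of it applies to the deductible. Cost to patient: £358. OOP to date £358. Plan pays £358 − £358 = £0.
Bill 2, £12,335: £1,076 finishes the deductible; £11,259 goes to coinsurance; patient's 25% is £2,814.75. Patient pays £3,890.75; OOP now £4,248.75. Insurer: £12,335 − £3,890.75 = £8,444.25.
Bill 3, £9,362: 25% coinsurance on £9,362 = £2,340.50. Patient pays £2,340.50; OOP now £6,589.25. Plan pays £9,362 − £2,340.50 = £7,021.50.
Bill 4, £8,975: deductible met; 25% of £8,975 = £2,243.75. OOP would hit £8,833 > £8,300, so the cap limits the patient to £8,300 − £6,589.25 = £1,710.75. Plan pays £8,975 − £1,710.75 = £7,264.25.

£7,264.25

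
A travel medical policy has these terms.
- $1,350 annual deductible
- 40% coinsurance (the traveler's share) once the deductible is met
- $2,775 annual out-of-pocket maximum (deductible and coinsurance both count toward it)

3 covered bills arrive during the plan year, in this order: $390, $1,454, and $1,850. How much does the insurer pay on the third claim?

Claim 1 — $390: all of it applies to the deductible. Traveler pays $390; OOP now $390. Insurer: $390 − $390 = $0.
Claim 2 — $1,454: $960 to deductible, leaving $494; 40% of $494 = $197.60. Cost to traveler: $1,157.60. OOP to date $1,547.60. Plan pays $1,454 − $1,157.60 = $296.40.
Claim 3 — $1,850: deductible already satisfied, so traveler's share is 40% × $1,850 = $740. Traveler owes $740 (running OOP $2,287.60). Insurer: $1,850 − $740 = $1,110.

$1,110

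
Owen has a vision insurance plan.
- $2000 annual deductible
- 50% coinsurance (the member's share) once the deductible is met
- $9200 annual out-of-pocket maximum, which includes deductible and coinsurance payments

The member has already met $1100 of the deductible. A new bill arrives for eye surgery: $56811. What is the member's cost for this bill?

Remaining deductible: $2000 − $1100 = $900.
The remaining $55911 (= $56811 − $900) moves to coinsurance.
50% of $55911 = $27955.50 falls to the member.
Member responsibility before any cap: $900 + $27955.50 = $28855.50.
That would bring total out-of-pocket to $29955.50, past the $9200 cap. The member is capped at $9200 − $1100 = $8100 on this claim.

$8100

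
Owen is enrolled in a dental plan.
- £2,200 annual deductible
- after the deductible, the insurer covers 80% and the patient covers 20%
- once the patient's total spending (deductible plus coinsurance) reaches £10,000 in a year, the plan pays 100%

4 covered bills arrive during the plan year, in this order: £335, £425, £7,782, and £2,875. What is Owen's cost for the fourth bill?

£575

Bill 1, £335: fully absorbed by the deductible. Cost to patient: £335. OOP to date £335.
Bill 2, £425: all of it applies to the deductible. Patient pays £425; OOP now £760.
Bill 3, £7,782: £1,440 finishes the deductible; £6,342 goes to coinsurance; coinsurance £6,342 × 20% = £1,268.40. Cost to patient: £2,708.40. OOP to date £3,468.40.
Bill 4, £2,875: 20% coinsurance on £2,875 = £575. Patient pays £575; OOP now £4,043.40.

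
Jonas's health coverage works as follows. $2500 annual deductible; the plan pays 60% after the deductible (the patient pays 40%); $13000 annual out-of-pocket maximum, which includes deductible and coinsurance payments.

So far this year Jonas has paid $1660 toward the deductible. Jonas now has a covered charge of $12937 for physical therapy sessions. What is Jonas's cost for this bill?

Deductible still to meet: $2500 − $1660 = $840.
After the $840 deductible portion, $12937 − $840 = $12097 is subject to coinsurance.
Coinsurance: $12097 × 40% = $4838.80.
Patient responsibility before any cap: $840 + $4838.80 = $5678.80.
Cumulative spending $1660 + $5678.80 = $7338.80 stays under the $13000 maximum.

$5678.80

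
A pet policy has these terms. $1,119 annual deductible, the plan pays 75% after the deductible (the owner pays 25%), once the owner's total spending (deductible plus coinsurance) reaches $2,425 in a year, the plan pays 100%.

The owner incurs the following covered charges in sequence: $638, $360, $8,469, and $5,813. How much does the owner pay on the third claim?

$1,427

Claim 1 — $638: entire amount goes to the deductible. Owner pays $638; OOP now $638.
Claim 2 — $360: entire amount goes to the deductible. Owner pays $360; OOP now $998.
Claim 3 — $8,469: $121 finishes the deductible; $8,348 goes to coinsurance; coinsurance $8,348 × 25% = $2,087. Together that's $121 + $2,087 = $2,208. OOP would hit $3,206 > $2,425, so the cap limits the owner to $2,425 − $998 = $1,427.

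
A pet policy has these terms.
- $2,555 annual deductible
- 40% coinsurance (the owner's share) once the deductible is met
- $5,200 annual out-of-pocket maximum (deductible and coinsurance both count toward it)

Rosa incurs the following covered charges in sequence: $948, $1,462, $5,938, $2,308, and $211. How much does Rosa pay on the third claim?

$2,462.20

Claim 1 — $948: entire amount goes to the deductible. Cost to owner: $948. OOP to date $948.
Claim 2 — $1,462: all of it applies to the deductible. Owner owes $1,462 (running OOP $2,410).
Claim 3 — $5,938: deductible takes $145, $5,793 remains; 40% of $5,793 = $2,317.20. Owner pays $2,462.20; OOP now $4,872.20.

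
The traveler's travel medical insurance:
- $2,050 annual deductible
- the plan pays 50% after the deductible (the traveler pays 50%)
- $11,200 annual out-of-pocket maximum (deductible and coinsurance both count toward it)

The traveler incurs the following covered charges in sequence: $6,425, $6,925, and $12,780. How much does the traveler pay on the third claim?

#1 ($6,425): $2,050 to deductible, leaving $4,375; coinsurance $4,375 × 50% = $2,187.50. Cost to traveler: $4,237.50. OOP to date $4,237.50.
#2 ($6,925): deductible met; 50% of $6,925 = $3,462.50. Traveler pays $3,462.50; OOP now $7,700.
#3 ($12,780): deductible met; 50% of $12,780 = $6,390. Adding that to $7,700 gives $14,090, past the $11,200 cap; traveler pays only $11,200 − $7,700 = $3,500.

$3,500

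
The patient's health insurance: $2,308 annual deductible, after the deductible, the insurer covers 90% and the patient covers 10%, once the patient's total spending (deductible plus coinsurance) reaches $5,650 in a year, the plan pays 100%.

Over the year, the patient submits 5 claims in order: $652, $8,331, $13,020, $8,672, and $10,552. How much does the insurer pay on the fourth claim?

$7,804.80

#1 ($652): fully absorbed by the deductible. Patient pays $652; OOP now $652. Insurer: $652 − $652 = $0.
#2 ($8,331): $1,656 to deductible, leaving $6,675; patient's 10% is $667.50. Patient owes $2,323.50 (running OOP $2,975.50). Plan pays $8,331 − $2,323.50 = $6,007.50.
#3 ($13,020): deductible met; 10% of $13,020 = $1,302. Patient owes $1,302 (running OOP $4,277.50). Insurer: $13,020 − $1,302 = $11,718.
#4 ($8,672): 10% coinsurance on $8,672 = $867.20. Patient pays $867.20; OOP now $5,144.70. Plan pays $8,672 − $867.20 = $7,804.80.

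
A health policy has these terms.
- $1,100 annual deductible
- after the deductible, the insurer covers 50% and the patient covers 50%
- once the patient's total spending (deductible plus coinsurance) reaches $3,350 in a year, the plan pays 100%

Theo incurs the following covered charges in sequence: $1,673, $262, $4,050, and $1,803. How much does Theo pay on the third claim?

Bill 1, $1,673: $1,100 to deductible, leaving $573; coinsurance $573 × 50% = $286.50. Patient pays $1,386.50; OOP now $1,386.50.
Bill 2, $262: deductible met; 50% of $262 = $131. Patient pays $131; OOP now $1,517.50.
Bill 3, $4,050: deductible met; 50% of $4,050 = $2,025. OOP would hit $3,542.50 > $3,350, so the cap limits the patient to $3,350 − $1,517.50 = $1,832.50.

$1,832.50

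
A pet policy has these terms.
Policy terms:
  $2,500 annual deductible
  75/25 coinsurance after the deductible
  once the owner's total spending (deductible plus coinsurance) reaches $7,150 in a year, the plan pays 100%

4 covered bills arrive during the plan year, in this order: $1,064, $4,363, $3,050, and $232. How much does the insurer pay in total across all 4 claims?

$4,656.75

#1 ($1,064): fully absorbed by the deductible. Cost to owner: $1,064. OOP to date $1,064. Insurer: $1,064 − $1,064 = $0.
#2 ($4,363): $1,436 to deductible, leaving $2,927; 25% of $2,927 = $731.75. Owner owes $2,167.75 (running OOP $3,231.75). Plan pays $4,363 − $2,167.75 = $2,195.25.
#3 ($3,050): deductible already satisfied, so owner's share is 25% × $3,050 = $762.50. Cost to owner: $762.50. OOP to date $3,994.25. Plan pays $3,050 − $762.50 = $2,287.50.
#4 ($232): deductible met; 25% of $232 = $58. Owner pays $58; OOP now $4,052.25. Plan pays $232 − $58 = $174.
Insurer total = bills − owner's total = $8,709 − $4,052.25 = $4,656.75.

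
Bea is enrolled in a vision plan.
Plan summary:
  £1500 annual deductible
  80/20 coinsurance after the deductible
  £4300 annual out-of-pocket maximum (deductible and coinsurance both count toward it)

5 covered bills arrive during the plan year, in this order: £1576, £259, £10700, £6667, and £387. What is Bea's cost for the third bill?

Claim 1 — £1576: £1500 to deductible, leaving £76; coinsurance £76 × 20% = £15.20. Member owes £1515.20 (running OOP £1515.20).
Claim 2 — £259: deductible met; 20% of £259 = £51.80. Member pays £51.80; OOP now £1567.
Claim 3 — £10700: deductible met; 20% of £10700 = £2140. Member pays £2140; OOP now £3707.

£2140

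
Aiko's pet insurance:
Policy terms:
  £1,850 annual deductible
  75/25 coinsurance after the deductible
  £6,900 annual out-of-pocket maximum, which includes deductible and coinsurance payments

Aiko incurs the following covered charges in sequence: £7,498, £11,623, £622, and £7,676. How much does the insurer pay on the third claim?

£466.50

#1 (£7,498): deductible takes £1,850, £5,648 remains; coinsurance £5,648 × 25% = £1,412. Cost to owner: £3,262. OOP to date £3,262. Plan pays £7,498 − £3,262 = £4,236.
#2 (£11,623): deductible already satisfied, so owner's share is 25% × £11,623 = £2,905.75. Owner owes £2,905.75 (running OOP £6,167.75). Insurer: £11,623 − £2,905.75 = £8,717.25.
#3 (£622): deductible already satisfied, so owner's share is 25% × £622 = £155.50. Owner pays £155.50; OOP now £6,323.25. Insurer: £622 − £155.50 = £466.50.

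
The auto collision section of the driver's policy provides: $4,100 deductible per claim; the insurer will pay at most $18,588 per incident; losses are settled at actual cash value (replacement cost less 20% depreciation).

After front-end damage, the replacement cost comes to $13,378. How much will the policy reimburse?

$6,602.40

Depreciate 20%: the covered value is $13,378 × 0.8 = $10,702.40.
Less the $4,100 deductible: $10,702.40 − $4,100 = $6,602.40.
That's under the $18,588 cap, so the insurer reimburses the full $6,602.40.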